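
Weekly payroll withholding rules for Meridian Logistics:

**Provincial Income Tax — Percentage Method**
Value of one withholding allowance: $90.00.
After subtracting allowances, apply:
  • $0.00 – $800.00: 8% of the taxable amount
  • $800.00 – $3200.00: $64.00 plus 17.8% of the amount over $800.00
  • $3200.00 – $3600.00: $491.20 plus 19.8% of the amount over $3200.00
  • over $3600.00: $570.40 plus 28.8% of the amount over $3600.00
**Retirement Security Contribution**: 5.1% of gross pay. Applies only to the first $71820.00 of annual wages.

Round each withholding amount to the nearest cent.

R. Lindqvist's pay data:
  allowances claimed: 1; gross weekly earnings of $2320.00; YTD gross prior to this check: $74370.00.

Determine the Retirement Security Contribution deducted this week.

Retirement Security Contribution: YTD $74370.00 ≥ cap $71820.00 → $0.00

$0.00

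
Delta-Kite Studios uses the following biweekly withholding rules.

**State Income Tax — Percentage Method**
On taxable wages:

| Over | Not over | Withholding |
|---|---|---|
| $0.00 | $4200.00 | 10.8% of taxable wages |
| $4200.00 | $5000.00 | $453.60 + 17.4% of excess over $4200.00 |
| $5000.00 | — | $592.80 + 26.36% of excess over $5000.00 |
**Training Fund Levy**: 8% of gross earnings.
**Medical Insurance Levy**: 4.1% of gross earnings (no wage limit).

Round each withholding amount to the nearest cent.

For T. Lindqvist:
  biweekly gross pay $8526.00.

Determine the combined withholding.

State Income Tax: taxable = $8526.00
  $592.80 + 26.36% × ($8526.00 − $5000.00) = $592.80 + 26.36% × $3526.00 = $1522.25
Training Fund Levy: 8% × $8526.00 = $682.08
Medical Insurance Levy: 4.1% × $8526.00 = $349.57
Total: $1522.25 + $682.08 + $349.57 = $2553.90

$2553.90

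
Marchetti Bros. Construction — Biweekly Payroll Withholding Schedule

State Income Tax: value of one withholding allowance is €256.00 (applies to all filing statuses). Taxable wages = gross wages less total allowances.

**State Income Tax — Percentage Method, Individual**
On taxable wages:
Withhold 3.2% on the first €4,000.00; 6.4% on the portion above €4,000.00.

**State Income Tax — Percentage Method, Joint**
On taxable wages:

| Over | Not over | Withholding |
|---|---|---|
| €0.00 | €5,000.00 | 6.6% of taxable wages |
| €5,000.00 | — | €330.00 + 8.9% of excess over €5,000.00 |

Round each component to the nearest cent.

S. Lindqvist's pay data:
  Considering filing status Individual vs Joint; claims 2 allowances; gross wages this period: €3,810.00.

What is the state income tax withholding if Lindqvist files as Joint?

€217.67

State Income Tax (Joint): taxable = €3,810.00 − 2×€256.00 = €3,298.00
  6.6% × €3,298.00 = €217.67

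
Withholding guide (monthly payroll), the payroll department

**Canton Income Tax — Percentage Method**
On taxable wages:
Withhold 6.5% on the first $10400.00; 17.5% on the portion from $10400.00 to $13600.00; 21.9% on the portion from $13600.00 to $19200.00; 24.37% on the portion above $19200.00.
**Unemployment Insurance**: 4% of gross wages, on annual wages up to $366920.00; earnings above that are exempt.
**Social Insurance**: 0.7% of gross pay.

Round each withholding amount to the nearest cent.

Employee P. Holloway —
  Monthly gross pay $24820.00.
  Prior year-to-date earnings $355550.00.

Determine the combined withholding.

$4460.53

Canton Income Tax: taxable = $24820.00
  $2462.40 + 24.37% × ($24820.00 − $19200.00) = $2462.40 + 24.37% × $5620.00 = $3831.99
Unemployment Insurance: cap $366920.00 − YTD $355550.00 = $11370.00 subject; 4% × $11370.00 = $454.80
Social Insurance: 0.7% × $24820.00 = $173.74
Total: $3831.99 + $454.80 + $173.74 = $4460.53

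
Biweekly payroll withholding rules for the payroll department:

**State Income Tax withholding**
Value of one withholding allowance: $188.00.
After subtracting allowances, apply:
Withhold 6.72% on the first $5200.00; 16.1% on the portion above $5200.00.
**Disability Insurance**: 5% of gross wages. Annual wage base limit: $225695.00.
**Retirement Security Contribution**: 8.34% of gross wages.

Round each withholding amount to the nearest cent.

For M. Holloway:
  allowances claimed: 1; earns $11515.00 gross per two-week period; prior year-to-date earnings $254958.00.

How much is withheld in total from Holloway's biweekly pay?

State Income Tax: taxable = $11515.00 − 1×$188.00 = $11327.00
  $349.44 + 16.1% × ($11327.00 − $5200.00) = $349.44 + 16.1% × $6127.00 = $1335.89
Disability Insurance: YTD $254958.00 ≥ cap $225695.00 → $0.00
Retirement Security Contribution: 8.34% × $11515.00 = $960.35
Total: $1335.89 + $0.00 + $960.35 = $2296.24

$2296.24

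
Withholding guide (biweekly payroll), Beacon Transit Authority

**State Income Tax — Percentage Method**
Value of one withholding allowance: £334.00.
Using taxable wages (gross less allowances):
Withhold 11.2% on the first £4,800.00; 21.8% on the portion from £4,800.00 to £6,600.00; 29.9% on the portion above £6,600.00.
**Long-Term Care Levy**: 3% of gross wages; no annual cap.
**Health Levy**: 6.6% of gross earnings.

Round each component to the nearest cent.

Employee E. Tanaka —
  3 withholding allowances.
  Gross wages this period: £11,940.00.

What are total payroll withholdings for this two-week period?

£3,373.30

State Income Tax: taxable = £11,940.00 − 3×£334.00 = £10,938.00
  £930.00 + 29.9% × (£10,938.00 − £6,600.00) = £930.00 + 29.9% × £4,338.00 = £2,227.06
Long-Term Care Levy: 3% × £11,940.00 = £358.20
Health Levy: 6.6% × £11,940.00 = £788.04
Total: £2,227.06 + £358.20 + £788.04 = £3,373.30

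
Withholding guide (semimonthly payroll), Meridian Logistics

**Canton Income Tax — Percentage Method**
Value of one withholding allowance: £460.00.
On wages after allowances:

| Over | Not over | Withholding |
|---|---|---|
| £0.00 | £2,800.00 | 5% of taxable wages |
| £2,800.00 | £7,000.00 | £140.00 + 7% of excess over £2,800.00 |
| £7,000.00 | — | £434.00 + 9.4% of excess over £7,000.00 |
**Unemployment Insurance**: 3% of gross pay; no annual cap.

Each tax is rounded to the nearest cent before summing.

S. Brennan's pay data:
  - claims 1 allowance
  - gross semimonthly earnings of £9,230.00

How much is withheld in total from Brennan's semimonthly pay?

Canton Income Tax: taxable = £9,230.00 − 1×£460.00 = £8,770.00
  £434.00 + 9.4% × (£8,770.00 − £7,000.00) = £434.00 + 9.4% × £1,770.00 = £600.38
Unemployment Insurance: 3% × £9,230.00 = £276.90
Total: £600.38 + £276.90 = £877.28

£877.28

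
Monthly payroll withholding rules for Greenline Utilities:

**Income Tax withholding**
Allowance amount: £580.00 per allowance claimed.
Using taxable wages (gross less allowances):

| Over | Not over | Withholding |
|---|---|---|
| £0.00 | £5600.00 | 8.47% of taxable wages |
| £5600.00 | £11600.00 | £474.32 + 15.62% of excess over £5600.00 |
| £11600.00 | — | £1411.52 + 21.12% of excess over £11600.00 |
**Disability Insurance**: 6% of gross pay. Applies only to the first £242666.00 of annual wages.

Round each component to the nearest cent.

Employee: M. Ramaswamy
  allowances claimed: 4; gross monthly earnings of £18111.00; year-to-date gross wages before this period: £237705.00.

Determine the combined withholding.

Income Tax: taxable = £18111.00 − 4×£580.00 = £15791.00
  £1411.52 + 21.12% × (£15791.00 − £11600.00) = £1411.52 + 21.12% × £4191.00 = £2296.66
Disability Insurance: cap £242666.00 − YTD £237705.00 = £4961.00 subject; 6% × £4961.00 = £297.66
Total: £2296.66 + £297.66 = £2594.32

£2594.32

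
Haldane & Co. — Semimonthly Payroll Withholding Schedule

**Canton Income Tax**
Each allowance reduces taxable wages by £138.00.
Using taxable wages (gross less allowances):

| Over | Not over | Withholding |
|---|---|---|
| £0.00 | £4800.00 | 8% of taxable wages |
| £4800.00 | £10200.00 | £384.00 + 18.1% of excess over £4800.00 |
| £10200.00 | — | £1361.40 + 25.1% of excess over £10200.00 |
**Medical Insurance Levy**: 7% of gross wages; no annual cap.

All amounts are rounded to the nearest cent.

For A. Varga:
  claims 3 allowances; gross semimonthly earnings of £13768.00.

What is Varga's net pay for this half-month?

£10651.19

Canton Income Tax: taxable = £13768.00 − 3×£138.00 = £13354.00
  £1361.40 + 25.1% × (£13354.00 − £10200.00) = £1361.40 + 25.1% × £3154.00 = £2153.05
Medical Insurance Levy: 7% × £13768.00 = £963.76
Total withheld: £2153.05 + £963.76 = £3116.81
Net pay: £13768.00 − £3116.81 = £10651.19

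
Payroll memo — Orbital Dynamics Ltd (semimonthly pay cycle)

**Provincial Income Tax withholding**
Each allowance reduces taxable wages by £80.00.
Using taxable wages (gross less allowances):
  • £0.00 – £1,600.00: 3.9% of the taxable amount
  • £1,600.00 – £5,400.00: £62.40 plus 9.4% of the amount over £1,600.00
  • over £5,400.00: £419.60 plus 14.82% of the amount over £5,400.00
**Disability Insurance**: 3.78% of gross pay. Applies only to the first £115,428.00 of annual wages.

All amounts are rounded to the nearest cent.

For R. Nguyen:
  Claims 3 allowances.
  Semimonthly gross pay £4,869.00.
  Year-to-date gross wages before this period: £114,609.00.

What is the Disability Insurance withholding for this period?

£30.96

Disability Insurance: cap £115,428.00 − YTD £114,609.00 = £819.00 subject; 3.78% × £819.00 = £30.96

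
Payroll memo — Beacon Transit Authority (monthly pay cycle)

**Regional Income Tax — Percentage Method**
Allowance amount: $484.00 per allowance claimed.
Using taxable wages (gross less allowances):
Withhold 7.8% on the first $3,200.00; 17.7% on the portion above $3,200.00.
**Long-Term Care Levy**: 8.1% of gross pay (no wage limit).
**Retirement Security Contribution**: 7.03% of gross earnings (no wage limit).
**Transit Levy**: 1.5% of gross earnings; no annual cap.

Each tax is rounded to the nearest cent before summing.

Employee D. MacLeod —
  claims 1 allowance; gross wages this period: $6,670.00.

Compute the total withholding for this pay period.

$1,887.34

Regional Income Tax: taxable = $6,670.00 − 1×$484.00 = $6,186.00
  $249.60 + 17.7% × ($6,186.00 − $3,200.00) = $249.60 + 17.7% × $2,986.00 = $778.12
Long-Term Care Levy: 8.1% × $6,670.00 = $540.27
Retirement Security Contribution: 7.03% × $6,670.00 = $468.90
Transit Levy: 1.5% × $6,670.00 = $100.05
Total: $778.12 + $540.27 + $468.90 + $100.05 = $1,887.34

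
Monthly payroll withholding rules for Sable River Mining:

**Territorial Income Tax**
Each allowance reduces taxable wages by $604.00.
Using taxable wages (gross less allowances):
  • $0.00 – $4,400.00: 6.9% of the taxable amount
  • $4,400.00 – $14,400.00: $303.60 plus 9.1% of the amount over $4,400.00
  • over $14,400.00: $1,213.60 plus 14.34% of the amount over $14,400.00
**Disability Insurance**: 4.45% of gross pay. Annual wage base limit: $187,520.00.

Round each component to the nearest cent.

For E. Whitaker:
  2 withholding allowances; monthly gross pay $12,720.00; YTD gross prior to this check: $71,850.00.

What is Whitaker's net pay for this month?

Territorial Income Tax: taxable = $12,720.00 − 2×$604.00 = $11,512.00
  $303.60 + 9.1% × ($11,512.00 − $4,400.00) = $303.60 + 9.1% × $7,112.00 = $950.79
Disability Insurance: 4.45% × $12,720.00 = $566.04
Total withheld: $950.79 + $566.04 = $1,516.83
Net pay: $12,720.00 − $1,516.83 = $11,203.17

$11,203.17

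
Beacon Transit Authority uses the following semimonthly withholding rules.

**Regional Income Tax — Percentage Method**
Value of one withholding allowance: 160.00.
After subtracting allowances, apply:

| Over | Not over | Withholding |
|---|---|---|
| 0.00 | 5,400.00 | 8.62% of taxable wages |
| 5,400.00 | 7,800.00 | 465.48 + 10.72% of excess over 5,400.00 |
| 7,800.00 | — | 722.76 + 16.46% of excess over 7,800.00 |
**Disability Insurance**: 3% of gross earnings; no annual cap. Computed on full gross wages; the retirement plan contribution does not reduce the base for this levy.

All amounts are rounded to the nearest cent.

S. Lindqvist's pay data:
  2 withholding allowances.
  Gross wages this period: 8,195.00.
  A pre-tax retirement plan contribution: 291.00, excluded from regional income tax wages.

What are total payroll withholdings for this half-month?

Regional Income Tax: taxable = 8,195.00 − 291.00 − 2×160.00 = 7,584.00
  465.48 + 10.72% × (7,584.00 − 5,400.00) = 465.48 + 10.72% × 2,184.00 = 699.60
Disability Insurance: 3% × 8,195.00 = 245.85
Total: 699.60 + 245.85 = 945.45

945.45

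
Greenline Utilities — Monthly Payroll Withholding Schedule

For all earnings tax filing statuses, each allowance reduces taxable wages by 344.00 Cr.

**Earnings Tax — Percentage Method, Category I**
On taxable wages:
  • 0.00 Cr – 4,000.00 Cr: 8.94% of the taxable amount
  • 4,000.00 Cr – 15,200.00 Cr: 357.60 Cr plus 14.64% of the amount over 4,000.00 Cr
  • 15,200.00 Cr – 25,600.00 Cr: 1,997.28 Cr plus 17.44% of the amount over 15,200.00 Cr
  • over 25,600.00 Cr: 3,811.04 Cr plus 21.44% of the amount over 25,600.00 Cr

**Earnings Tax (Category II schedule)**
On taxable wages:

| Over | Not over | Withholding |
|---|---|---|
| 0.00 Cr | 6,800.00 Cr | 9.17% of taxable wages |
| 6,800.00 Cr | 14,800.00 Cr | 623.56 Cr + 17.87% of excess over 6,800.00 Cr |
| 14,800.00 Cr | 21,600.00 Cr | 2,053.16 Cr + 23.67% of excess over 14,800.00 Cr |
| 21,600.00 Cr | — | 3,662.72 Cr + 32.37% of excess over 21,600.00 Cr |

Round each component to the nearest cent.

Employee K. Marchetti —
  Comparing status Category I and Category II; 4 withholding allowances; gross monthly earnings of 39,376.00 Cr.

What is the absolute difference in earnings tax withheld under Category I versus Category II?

2,501.80 Cr

Earnings Tax (Category I): taxable = 39,376.00 Cr − 4×344.00 Cr = 38,000.00 Cr
  3,811.04 Cr + 21.44% × (38,000.00 Cr − 25,600.00 Cr) = 3,811.04 Cr + 21.44% × 12,400.00 Cr = 6,469.60 Cr
Earnings Tax (Category II): taxable = 39,376.00 Cr − 4×344.00 Cr = 38,000.00 Cr
  3,662.72 Cr + 32.37% × (38,000.00 Cr − 21,600.00 Cr) = 3,662.72 Cr + 32.37% × 16,400.00 Cr = 8,971.40 Cr
Difference: |6,469.60 Cr − 8,971.40 Cr| = 2,501.80 Cr (higher under Category II)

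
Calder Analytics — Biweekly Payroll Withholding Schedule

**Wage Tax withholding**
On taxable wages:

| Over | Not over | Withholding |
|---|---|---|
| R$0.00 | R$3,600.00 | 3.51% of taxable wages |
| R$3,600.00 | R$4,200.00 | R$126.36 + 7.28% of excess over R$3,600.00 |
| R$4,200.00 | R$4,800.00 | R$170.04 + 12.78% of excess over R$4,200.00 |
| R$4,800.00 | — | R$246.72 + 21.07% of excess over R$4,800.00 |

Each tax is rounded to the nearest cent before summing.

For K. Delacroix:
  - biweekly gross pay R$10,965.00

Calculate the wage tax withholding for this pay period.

Wage Tax: taxable = R$10,965.00
  R$246.72 + 21.07% × (R$10,965.00 − R$4,800.00) = R$246.72 + 21.07% × R$6,165.00 = R$1,545.69

R$1,545.69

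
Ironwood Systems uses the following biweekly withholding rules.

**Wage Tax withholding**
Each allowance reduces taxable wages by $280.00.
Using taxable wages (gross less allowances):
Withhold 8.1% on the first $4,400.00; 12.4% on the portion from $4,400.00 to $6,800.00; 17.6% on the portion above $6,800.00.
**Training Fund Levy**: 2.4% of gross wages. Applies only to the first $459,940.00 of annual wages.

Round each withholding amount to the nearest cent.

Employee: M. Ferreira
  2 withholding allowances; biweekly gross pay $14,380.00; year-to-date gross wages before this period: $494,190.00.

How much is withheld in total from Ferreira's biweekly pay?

Wage Tax: taxable = $14,380.00 − 2×$280.00 = $13,820.00
  $654.00 + 17.6% × ($13,820.00 − $6,800.00) = $654.00 + 17.6% × $7,020.00 = $1,889.52
Training Fund Levy: YTD $494,190.00 ≥ cap $459,940.00 → $0.00
Total: $1,889.52 + $0.00 = $1,889.52

$1,889.52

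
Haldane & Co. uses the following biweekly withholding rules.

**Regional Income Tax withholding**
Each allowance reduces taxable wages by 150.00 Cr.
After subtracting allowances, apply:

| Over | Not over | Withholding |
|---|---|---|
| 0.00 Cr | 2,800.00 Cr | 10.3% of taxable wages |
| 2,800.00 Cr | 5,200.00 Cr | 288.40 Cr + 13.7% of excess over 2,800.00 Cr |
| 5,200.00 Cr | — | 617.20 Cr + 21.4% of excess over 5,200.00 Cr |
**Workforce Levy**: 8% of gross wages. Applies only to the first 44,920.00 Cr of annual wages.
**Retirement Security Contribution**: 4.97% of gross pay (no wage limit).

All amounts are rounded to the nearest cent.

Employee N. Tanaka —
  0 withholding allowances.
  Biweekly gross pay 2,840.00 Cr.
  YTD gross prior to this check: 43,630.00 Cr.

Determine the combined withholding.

538.23 Cr

Regional Income Tax: taxable = 2,840.00 Cr
  288.40 Cr + 13.7% × (2,840.00 Cr − 2,800.00 Cr) = 288.40 Cr + 13.7% × 40.00 Cr = 293.88 Cr
Workforce Levy: cap 44,920.00 Cr − YTD 43,630.00 Cr = 1,290.00 Cr subject; 8% × 1,290.00 Cr = 103.20 Cr
Retirement Security Contribution: 4.97% × 2,840.00 Cr = 141.15 Cr
Total: 293.88 Cr + 103.20 Cr + 141.15 Cr = 538.23 Cr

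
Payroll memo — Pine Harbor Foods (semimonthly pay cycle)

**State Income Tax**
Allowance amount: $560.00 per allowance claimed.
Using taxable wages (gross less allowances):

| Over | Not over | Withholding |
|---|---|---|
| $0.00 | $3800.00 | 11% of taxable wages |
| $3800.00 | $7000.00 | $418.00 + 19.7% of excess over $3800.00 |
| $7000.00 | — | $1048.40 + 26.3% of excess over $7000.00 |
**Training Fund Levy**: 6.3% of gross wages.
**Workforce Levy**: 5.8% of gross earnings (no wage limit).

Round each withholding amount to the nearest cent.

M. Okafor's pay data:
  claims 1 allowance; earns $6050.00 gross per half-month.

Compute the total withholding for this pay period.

$1482.98

State Income Tax: taxable = $6050.00 − 1×$560.00 = $5490.00
  $418.00 + 19.7% × ($5490.00 − $3800.00) = $418.00 + 19.7% × $1690.00 = $750.93
Training Fund Levy: 6.3% × $6050.00 = $381.15
Workforce Levy: 5.8% × $6050.00 = $350.90
Total: $750.93 + $381.15 + $350.90 = $1482.98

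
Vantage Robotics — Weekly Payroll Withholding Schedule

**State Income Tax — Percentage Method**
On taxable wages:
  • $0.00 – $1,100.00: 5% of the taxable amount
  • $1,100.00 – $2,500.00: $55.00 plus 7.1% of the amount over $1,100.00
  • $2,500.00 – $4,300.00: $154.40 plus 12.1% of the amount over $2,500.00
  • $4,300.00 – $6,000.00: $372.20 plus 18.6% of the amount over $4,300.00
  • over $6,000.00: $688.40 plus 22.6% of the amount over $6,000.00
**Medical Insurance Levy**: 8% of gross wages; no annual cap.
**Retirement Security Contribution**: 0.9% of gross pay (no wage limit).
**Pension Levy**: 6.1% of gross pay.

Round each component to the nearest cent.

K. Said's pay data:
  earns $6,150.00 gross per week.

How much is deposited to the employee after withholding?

$4,505.20

State Income Tax: taxable = $6,150.00
  $688.40 + 22.6% × ($6,150.00 − $6,000.00) = $688.40 + 22.6% × $150.00 = $722.30
Medical Insurance Levy: 8% × $6,150.00 = $492.00
Retirement Security Contribution: 0.9% × $6,150.00 = $55.35
Pension Levy: 6.1% × $6,150.00 = $375.15
Total withheld: $722.30 + $492.00 + $55.35 + $375.15 = $1,644.80
Net pay: $6,150.00 − $1,644.80 = $4,505.20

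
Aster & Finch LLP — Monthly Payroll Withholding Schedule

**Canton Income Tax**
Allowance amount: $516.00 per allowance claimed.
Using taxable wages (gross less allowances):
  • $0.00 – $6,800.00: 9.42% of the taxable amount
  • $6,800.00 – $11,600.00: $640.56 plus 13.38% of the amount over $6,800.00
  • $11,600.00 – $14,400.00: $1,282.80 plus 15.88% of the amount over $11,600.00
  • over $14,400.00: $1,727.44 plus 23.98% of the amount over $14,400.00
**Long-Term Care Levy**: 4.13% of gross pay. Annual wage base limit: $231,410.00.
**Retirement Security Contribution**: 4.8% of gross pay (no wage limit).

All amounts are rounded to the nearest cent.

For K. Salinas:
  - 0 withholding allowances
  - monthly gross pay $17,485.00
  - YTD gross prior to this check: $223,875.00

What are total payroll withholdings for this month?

$3,617.70

Canton Income Tax: taxable = $17,485.00
  $1,727.44 + 23.98% × ($17,485.00 − $14,400.00) = $1,727.44 + 23.98% × $3,085.00 = $2,467.22
Long-Term Care Levy: cap $231,410.00 − YTD $223,875.00 = $7,535.00 subject; 4.13% × $7,535.00 = $311.20
Retirement Security Contribution: 4.8% × $17,485.00 = $839.28
Total: $2,467.22 + $311.20 + $839.28 = $3,617.70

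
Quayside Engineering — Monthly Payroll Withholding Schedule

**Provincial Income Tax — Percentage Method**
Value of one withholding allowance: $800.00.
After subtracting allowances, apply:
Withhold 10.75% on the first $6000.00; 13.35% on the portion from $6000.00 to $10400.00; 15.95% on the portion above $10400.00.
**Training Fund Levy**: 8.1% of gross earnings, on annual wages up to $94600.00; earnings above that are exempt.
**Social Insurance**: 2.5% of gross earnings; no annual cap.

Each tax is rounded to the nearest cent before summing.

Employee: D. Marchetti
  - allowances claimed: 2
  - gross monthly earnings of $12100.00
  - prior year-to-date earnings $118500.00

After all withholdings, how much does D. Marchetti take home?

Provincial Income Tax: taxable = $12100.00 − 2×$800.00 = $10500.00
  $1232.40 + 15.95% × ($10500.00 − $10400.00) = $1232.40 + 15.95% × $100.00 = $1248.35
Training Fund Levy: YTD $118500.00 ≥ cap $94600.00 → $0.00
Social Insurance: 2.5% × $12100.00 = $302.50
Total withheld: $1248.35 + $0.00 + $302.50 = $1550.85
Net pay: $12100.00 − $1550.85 = $10549.15

$10549.15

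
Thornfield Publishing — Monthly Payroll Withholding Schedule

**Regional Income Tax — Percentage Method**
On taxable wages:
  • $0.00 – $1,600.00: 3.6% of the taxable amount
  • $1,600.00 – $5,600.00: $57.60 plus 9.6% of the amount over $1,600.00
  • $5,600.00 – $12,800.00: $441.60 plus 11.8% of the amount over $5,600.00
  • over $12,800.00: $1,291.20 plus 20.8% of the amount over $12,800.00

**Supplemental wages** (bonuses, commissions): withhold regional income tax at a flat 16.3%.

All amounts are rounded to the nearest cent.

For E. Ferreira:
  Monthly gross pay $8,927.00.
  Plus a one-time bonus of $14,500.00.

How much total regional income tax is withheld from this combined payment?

Regional Income Tax: taxable = $8,927.00
  $441.60 + 11.8% × ($8,927.00 − $5,600.00) = $441.60 + 11.8% × $3,327.00 = $834.19
Supplemental (16.3% flat on bonus): 16.3% × $14,500.00 = $2,363.50
Total regional income tax: $834.19 + $2,363.50 = $3,197.69

$3,197.69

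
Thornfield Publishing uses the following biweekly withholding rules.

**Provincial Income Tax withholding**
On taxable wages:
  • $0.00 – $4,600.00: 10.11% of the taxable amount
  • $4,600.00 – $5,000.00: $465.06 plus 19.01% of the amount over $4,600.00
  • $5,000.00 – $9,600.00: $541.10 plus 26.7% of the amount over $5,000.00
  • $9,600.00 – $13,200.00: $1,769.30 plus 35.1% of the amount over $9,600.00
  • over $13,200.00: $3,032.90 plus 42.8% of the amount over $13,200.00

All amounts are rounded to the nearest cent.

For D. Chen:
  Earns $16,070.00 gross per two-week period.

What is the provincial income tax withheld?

Provincial Income Tax: taxable = $16,070.00
  $3,032.90 + 42.8% × ($16,070.00 − $13,200.00) = $3,032.90 + 42.8% × $2,870.00 = $4,261.26

$4,261.26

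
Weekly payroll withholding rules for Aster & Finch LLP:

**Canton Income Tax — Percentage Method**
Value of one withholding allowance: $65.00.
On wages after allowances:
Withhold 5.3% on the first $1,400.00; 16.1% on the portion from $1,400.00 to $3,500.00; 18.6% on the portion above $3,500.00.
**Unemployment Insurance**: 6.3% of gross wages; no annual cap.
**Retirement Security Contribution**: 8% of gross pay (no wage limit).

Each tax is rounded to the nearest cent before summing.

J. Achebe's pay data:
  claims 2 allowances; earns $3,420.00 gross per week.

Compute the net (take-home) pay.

$2,552.45

Canton Income Tax: taxable = $3,420.00 − 2×$65.00 = $3,290.00
  $74.20 + 16.1% × ($3,290.00 − $1,400.00) = $74.20 + 16.1% × $1,890.00 = $378.49
Unemployment Insurance: 6.3% × $3,420.00 = $215.46
Retirement Security Contribution: 8% × $3,420.00 = $273.60
Total withheld: $378.49 + $215.46 + $273.60 = $867.55
Net pay: $3,420.00 − $867.55 = $2,552.45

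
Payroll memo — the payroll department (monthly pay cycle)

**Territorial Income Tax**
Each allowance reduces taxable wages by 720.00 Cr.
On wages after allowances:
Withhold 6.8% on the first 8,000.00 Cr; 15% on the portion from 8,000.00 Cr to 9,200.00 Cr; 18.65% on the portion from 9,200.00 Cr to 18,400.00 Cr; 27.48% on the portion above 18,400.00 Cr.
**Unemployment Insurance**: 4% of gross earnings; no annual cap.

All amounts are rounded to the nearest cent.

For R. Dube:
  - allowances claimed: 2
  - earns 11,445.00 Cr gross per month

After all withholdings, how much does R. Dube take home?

Territorial Income Tax: taxable = 11,445.00 Cr − 2×720.00 Cr = 10,005.00 Cr
  724.00 Cr + 18.65% × (10,005.00 Cr − 9,200.00 Cr) = 724.00 Cr + 18.65% × 805.00 Cr = 874.13 Cr
Unemployment Insurance: 4% × 11,445.00 Cr = 457.80 Cr
Total withheld: 874.13 Cr + 457.80 Cr = 1,331.93 Cr
Net pay: 11,445.00 Cr − 1,331.93 Cr = 10,113.07 Cr

10,113.07 Cr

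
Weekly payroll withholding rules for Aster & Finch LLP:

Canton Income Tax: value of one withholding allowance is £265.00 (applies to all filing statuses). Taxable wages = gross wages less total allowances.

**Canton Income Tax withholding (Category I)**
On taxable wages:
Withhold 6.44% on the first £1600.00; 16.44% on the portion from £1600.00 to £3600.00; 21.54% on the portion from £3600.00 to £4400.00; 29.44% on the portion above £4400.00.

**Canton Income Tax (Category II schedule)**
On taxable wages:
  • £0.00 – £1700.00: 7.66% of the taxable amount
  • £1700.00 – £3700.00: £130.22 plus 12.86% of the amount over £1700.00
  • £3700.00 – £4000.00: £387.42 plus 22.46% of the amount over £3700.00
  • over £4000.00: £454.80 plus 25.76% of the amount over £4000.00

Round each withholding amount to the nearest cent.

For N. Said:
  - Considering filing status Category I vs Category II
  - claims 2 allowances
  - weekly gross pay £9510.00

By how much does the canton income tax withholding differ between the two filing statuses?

£214.86

Canton Income Tax (Category I): taxable = £9510.00 − 2×£265.00 = £8980.00
  £604.16 + 29.44% × (£8980.00 − £4400.00) = £604.16 + 29.44% × £4580.00 = £1952.51
Canton Income Tax (Category II): taxable = £9510.00 − 2×£265.00 = £8980.00
  £454.80 + 25.76% × (£8980.00 − £4000.00) = £454.80 + 25.76% × £4980.00 = £1737.65
Difference: |£1952.51 − £1737.65| = £214.86 (higher under Category I)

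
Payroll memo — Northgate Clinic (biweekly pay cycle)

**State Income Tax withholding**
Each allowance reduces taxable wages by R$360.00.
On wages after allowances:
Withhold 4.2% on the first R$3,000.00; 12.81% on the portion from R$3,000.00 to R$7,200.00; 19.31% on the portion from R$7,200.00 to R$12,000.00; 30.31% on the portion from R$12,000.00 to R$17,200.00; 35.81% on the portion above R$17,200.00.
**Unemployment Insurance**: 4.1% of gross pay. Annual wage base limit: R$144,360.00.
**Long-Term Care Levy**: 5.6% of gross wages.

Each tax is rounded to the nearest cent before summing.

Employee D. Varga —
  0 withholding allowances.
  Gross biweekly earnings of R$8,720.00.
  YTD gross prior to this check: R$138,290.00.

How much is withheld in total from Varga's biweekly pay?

R$1,694.72

State Income Tax: taxable = R$8,720.00
  R$664.02 + 19.31% × (R$8,720.00 − R$7,200.00) = R$664.02 + 19.31% × R$1,520.00 = R$957.53
Unemployment Insurance: cap R$144,360.00 − YTD R$138,290.00 = R$6,070.00 subject; 4.1% × R$6,070.00 = R$248.87
Long-Term Care Levy: 5.6% × R$8,720.00 = R$488.32
Total: R$957.53 + R$248.87 + R$488.32 = R$1,694.72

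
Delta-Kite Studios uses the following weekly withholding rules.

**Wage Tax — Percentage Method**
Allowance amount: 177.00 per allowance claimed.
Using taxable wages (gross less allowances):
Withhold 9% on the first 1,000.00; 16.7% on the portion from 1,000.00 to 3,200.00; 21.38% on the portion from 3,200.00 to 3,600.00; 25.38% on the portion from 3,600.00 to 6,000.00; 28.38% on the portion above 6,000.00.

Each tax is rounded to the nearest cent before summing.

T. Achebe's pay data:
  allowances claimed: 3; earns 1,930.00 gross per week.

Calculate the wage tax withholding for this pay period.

Wage Tax: taxable = 1,930.00 − 3×177.00 = 1,399.00
  90.00 + 16.7% × (1,399.00 − 1,000.00) = 90.00 + 16.7% × 399.00 = 156.63

156.63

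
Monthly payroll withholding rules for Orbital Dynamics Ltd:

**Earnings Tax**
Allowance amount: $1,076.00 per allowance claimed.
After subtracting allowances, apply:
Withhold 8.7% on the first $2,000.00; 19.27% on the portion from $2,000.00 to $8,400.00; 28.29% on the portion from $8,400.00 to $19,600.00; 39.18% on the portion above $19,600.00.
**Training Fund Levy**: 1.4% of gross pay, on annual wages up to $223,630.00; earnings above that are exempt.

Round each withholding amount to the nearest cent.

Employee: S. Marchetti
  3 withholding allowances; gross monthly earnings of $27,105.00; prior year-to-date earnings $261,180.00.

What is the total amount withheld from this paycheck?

$6,251.49

Earnings Tax: taxable = $27,105.00 − 3×$1,076.00 = $23,877.00
  $4,575.76 + 39.18% × ($23,877.00 − $19,600.00) = $4,575.76 + 39.18% × $4,277.00 = $6,251.49
Training Fund Levy: YTD $261,180.00 ≥ cap $223,630.00 → $0.00
Total: $6,251.49 + $0.00 = $6,251.49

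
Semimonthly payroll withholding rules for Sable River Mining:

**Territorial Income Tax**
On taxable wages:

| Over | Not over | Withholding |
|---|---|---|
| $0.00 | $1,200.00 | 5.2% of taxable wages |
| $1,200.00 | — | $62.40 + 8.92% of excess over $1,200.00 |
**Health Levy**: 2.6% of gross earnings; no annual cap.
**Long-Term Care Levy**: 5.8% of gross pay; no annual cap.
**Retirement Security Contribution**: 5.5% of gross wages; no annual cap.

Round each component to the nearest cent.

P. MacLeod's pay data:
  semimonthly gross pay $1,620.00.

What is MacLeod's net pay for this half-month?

$1,294.96

Territorial Income Tax: taxable = $1,620.00
  $62.40 + 8.92% × ($1,620.00 − $1,200.00) = $62.40 + 8.92% × $420.00 = $99.86
Health Levy: 2.6% × $1,620.00 = $42.12
Long-Term Care Levy: 5.8% × $1,620.00 = $93.96
Retirement Security Contribution: 5.5% × $1,620.00 = $89.10
Total withheld: $99.86 + $42.12 + $93.96 + $89.10 = $325.04
Net pay: $1,620.00 − $325.04 = $1,294.96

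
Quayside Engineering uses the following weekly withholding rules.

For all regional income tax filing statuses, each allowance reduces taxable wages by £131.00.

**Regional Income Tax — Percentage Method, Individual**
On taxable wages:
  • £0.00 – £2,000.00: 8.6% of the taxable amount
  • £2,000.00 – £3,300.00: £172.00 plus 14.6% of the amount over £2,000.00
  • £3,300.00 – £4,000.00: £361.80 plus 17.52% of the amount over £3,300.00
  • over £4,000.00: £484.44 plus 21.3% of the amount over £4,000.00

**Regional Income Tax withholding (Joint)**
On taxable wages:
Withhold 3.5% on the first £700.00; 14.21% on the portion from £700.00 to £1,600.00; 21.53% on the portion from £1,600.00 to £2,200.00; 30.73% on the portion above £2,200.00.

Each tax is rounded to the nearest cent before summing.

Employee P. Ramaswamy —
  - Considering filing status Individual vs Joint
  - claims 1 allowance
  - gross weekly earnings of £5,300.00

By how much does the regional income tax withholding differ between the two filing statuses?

£460.50

Regional Income Tax (Individual): taxable = £5,300.00 − 1×£131.00 = £5,169.00
  £484.44 + 21.3% × (£5,169.00 − £4,000.00) = £484.44 + 21.3% × £1,169.00 = £733.44
Regional Income Tax (Joint): taxable = £5,300.00 − 1×£131.00 = £5,169.00
  £281.57 + 30.73% × (£5,169.00 − £2,200.00) = £281.57 + 30.73% × £2,969.00 = £1,193.94
Difference: |£733.44 − £1,193.94| = £460.50 (higher under Joint)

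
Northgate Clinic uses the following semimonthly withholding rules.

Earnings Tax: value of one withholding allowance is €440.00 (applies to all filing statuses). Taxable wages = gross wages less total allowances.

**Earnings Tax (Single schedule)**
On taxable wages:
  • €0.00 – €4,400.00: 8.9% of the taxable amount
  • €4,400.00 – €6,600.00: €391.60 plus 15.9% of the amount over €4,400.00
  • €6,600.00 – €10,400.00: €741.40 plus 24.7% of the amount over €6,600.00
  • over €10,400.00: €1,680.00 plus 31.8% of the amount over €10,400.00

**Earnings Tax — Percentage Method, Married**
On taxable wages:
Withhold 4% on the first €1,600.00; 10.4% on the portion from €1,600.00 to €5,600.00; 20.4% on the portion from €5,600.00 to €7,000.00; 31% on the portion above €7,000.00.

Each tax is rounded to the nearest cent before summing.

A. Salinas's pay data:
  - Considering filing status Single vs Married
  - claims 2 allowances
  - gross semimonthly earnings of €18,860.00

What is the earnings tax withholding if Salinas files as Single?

Earnings Tax (Single): taxable = €18,860.00 − 2×€440.00 = €17,980.00
  €1,680.00 + 31.8% × (€17,980.00 − €10,400.00) = €1,680.00 + 31.8% × €7,580.00 = €4,090.44

€4,090.44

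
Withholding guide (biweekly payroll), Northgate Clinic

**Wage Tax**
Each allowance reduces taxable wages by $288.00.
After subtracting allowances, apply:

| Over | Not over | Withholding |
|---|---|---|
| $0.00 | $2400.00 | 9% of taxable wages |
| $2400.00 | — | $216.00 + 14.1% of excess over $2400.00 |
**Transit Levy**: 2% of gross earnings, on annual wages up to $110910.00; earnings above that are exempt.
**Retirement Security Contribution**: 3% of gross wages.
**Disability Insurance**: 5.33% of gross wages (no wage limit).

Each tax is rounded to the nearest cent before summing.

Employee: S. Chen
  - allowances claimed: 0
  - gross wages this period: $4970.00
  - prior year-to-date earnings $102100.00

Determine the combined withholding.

$1091.77

Wage Tax: taxable = $4970.00
  $216.00 + 14.1% × ($4970.00 − $2400.00) = $216.00 + 14.1% × $2570.00 = $578.37
Transit Levy: 2% × $4970.00 = $99.40
Retirement Security Contribution: 3% × $4970.00 = $149.10
Disability Insurance: 5.33% × $4970.00 = $264.90
Total: $578.37 + $99.40 + $149.10 + $264.90 = $1091.77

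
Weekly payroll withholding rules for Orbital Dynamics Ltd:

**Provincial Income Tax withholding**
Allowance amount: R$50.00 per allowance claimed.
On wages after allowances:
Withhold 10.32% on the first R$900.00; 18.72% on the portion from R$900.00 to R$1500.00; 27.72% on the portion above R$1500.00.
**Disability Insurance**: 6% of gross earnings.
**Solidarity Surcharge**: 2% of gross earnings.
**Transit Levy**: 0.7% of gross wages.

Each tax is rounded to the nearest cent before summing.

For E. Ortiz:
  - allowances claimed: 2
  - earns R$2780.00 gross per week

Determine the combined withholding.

R$774.16

Provincial Income Tax: taxable = R$2780.00 − 2×R$50.00 = R$2680.00
  R$205.20 + 27.72% × (R$2680.00 − R$1500.00) = R$205.20 + 27.72% × R$1180.00 = R$532.30
Disability Insurance: 6% × R$2780.00 = R$166.80
Solidarity Surcharge: 2% × R$2780.00 = R$55.60
Transit Levy: 0.7% × R$2780.00 = R$19.46
Total: R$532.30 + R$166.80 + R$55.60 + R$19.46 = R$774.16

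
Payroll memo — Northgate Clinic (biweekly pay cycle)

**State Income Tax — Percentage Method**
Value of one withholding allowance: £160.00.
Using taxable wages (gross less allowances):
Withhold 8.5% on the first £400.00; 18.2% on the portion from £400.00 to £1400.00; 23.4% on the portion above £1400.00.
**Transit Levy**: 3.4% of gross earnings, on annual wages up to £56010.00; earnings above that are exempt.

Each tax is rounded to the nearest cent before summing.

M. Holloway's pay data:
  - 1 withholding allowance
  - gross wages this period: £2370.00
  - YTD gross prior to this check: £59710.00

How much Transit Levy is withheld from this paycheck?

Transit Levy: YTD £59710.00 ≥ cap £56010.00 → £0.00

£0.00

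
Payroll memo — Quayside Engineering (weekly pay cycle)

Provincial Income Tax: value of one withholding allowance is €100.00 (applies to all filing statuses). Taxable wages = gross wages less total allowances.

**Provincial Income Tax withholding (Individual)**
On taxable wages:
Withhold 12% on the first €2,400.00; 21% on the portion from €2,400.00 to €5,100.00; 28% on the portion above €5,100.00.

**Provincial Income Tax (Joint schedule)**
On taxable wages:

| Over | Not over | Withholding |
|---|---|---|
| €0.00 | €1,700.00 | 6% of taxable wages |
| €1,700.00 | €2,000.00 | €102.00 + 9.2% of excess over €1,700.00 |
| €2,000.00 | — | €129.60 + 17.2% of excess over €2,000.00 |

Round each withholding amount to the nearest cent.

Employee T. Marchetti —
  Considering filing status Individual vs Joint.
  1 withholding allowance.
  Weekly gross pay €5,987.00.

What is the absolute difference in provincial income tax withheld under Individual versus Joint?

Provincial Income Tax (Individual): taxable = €5,987.00 − 1×€100.00 = €5,887.00
  €855.00 + 28% × (€5,887.00 − €5,100.00) = €855.00 + 28% × €787.00 = €1,075.36
Provincial Income Tax (Joint): taxable = €5,987.00 − 1×€100.00 = €5,887.00
  €129.60 + 17.2% × (€5,887.00 − €2,000.00) = €129.60 + 17.2% × €3,887.00 = €798.16
Difference: |€1,075.36 − €798.16| = €277.20 (higher under Individual)

€277.20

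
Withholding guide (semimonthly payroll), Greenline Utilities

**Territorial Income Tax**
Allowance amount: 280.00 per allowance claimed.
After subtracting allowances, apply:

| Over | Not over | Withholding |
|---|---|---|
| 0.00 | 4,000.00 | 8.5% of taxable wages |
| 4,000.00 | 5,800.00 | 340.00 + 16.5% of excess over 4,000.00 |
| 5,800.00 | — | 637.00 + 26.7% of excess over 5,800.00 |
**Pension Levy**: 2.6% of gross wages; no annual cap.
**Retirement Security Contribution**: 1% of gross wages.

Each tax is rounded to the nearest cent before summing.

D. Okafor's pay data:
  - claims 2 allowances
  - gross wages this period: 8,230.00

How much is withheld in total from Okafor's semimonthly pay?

Territorial Income Tax: taxable = 8,230.00 − 2×280.00 = 7,670.00
  637.00 + 26.7% × (7,670.00 − 5,800.00) = 637.00 + 26.7% × 1,870.00 = 1,136.29
Pension Levy: 2.6% × 8,230.00 = 213.98
Retirement Security Contribution: 1% × 8,230.00 = 82.30
Total: 1,136.29 + 213.98 + 82.30 = 1,432.57

1,432.57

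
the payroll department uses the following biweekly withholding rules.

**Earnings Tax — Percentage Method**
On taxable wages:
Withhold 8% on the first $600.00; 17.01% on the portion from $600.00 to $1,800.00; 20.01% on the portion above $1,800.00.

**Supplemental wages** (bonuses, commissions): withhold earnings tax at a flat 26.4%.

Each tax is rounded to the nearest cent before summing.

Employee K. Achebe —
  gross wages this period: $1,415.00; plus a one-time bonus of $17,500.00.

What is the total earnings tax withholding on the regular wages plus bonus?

$4,806.63

Earnings Tax: taxable = $1,415.00
  $48.00 + 17.01% × ($1,415.00 − $600.00) = $48.00 + 17.01% × $815.00 = $186.63
Supplemental (26.4% flat on bonus): 26.4% × $17,500.00 = $4,620.00
Total earnings tax: $186.63 + $4,620.00 = $4,806.63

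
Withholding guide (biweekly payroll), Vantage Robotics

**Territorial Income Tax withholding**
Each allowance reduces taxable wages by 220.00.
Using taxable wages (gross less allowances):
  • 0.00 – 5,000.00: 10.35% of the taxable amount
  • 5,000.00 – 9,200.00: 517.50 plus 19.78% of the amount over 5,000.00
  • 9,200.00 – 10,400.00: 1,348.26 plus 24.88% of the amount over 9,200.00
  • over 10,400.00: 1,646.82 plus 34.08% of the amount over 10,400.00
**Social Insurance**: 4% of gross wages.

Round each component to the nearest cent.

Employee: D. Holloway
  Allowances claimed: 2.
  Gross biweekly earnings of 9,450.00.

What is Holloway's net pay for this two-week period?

Territorial Income Tax: taxable = 9,450.00 − 2×220.00 = 9,010.00
  517.50 + 19.78% × (9,010.00 − 5,000.00) = 517.50 + 19.78% × 4,010.00 = 1,310.68
Social Insurance: 4% × 9,450.00 = 378.00
Total withheld: 1,310.68 + 378.00 = 1,688.68
Net pay: 9,450.00 − 1,688.68 = 7,761.32

7,761.32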